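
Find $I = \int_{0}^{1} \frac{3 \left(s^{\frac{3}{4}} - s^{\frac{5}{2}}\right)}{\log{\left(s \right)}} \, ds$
$- \log{\left(8 \right)}$

Consider the one-parameter family: let $I(a) = \int_{0}^{1} \frac{3 \left(s^{\frac{3}{4}} - s^{a}\right)}{\log{\left(s \right)}} \, ds$.

Since $\dfrac{\partial}{\partial a}\,s^{a} = s^{a} \ln s$, the $\ln s$ in the denominator cancels and
$$\frac{dI}{da} = \int_{0}^{1} -3 s^{a} \, ds = -3 \left[\frac{s^{a+1}}{a+1}\right]_0^1 = - \frac{3}{a + 1}.$$

Integrating with respect to $a$ gives $I(a) = - \log{\left(\frac{64 \left(a + 1\right)^{3}}{343} \right)} + C$.

At $a = \frac{3}{4}$ the integrand is identically $0$, so $I(\frac{3}{4}) = 0$. The closed form gives $0$, hence $C = 0$.

Setting $a = \frac{5}{2}$:
$$I = - \log{\left(8 \right)}.$$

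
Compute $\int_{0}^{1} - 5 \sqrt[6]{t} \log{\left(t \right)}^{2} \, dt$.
$- \frac{2160}{343}$

Start from the elementary integral
$$J(a) = \int_{0}^{1} - 5 t^{a} \, dt = - \frac{5}{a + 1}.$$

Differentiating under the integral sign brings down a factor of $\ln t$:
$$\frac{dJ}{da} = \int_{0}^{1} - 5 t^{a} \log{\left(t \right)} \, dt = \frac{5}{\left(a + 1\right)^{2}}.$$

Repeating twice in total — each differentiation brings down another $\ln t$ — gives
$$\frac{d^{2}J}{da^{2}} = \int_{0}^{1} - 5 t^{a} \log{\left(t \right)}^{2} \, dt = - \frac{10}{\left(a + 1\right)^{3}},$$
and the integrand here is exactly the target integrand, so $I = - \frac{10}{\left(a + 1\right)^{3}}$.

Setting $a = \frac{1}{6}$:
$$I = - \frac{2160}{343}.$$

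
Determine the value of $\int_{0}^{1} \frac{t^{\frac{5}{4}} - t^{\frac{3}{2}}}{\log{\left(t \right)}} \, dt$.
$- \log{\left(\frac{10}{9} \right)}$

Replace the exponent $\frac{3}{2}$ by a parameter $a$: let $I(a) = \int_{0}^{1} \frac{t^{\frac{5}{4}} - t^{a}}{\log{\left(t \right)}} \, dt$.

Since $\dfrac{\partial}{\partial a}\,t^{a} = t^{a} \ln t$, the $\ln t$ in the denominator cancels and
$$\frac{dI}{da} = \int_{0}^{1} -1 t^{a} \, dt = -1 \left[\frac{t^{a+1}}{a+1}\right]_0^1 = - \frac{1}{a + 1}.$$

Integrating with respect to $a$ gives $I(a) = - \log{\left(\frac{4 a}{9} + \frac{4}{9} \right)} + C$.

At $a = \frac{5}{4}$ the integrand is identically $0$, so $I(\frac{5}{4}) = 0$. The closed form gives $0$, hence $C = 0$.

Setting $a = \frac{3}{2}$:
$$I = - \log{\left(\frac{10}{9} \right)}.$$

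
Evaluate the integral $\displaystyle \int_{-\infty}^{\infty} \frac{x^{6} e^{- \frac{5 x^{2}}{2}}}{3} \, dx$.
$\frac{\sqrt{10} \sqrt{\pi}}{125}$

Consider the simpler parametrised integral
$$J(a) = \int_{-\infty}^{\infty} \frac{e^{- a x^{2}}}{3} \, dx = \frac{\sqrt{\pi}}{3 \sqrt{a}}.$$

Differentiating under the integral sign brings down a factor of $(-x^2)$:
$$\frac{dJ}{da} = \int_{-\infty}^{\infty} - \frac{x^{2} e^{- a x^{2}}}{3} \, dx = - \frac{\sqrt{\pi}}{6 a^{\frac{3}{2}}}.$$

Repeating $3$ times in total — each differentiation brings down another $(-x^2)$ — gives
$$\frac{d^{3}J}{da^{3}} = \int_{-\infty}^{\infty} - \frac{x^{6} e^{- a x^{2}}}{3} \, dx = - \frac{5 \sqrt{\pi}}{8 a^{\frac{7}{2}}},$$
and the integrand here is $(-1)^{3}$ times the target integrand, so $I = (-1)^{3}\,\frac{d^{3}J}{da^{3}} = \frac{5 \sqrt{\pi}}{8 a^{\frac{7}{2}}}$.

Setting $a = \frac{5}{2}$:
$$I = \frac{\sqrt{10} \sqrt{\pi}}{125}.$$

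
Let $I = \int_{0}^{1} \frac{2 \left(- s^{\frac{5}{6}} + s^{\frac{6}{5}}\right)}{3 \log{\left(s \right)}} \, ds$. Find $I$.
$- \frac{2 \log{\left(5 \right)}}{3} + \frac{2 \log{\left(6 \right)}}{3}$

Replace the exponent $\frac{5}{6}$ by a parameter $a$: let $I(a) = \int_{0}^{1} \frac{2 \left(s^{\frac{6}{5}} - s^{a}\right)}{3 \log{\left(s \right)}} \, ds$.

Since $\dfrac{\partial}{\partial a}\,s^{a} = s^{a} \ln s$, the $\ln s$ in the denominator cancels and
$$\frac{dI}{da} = \int_{0}^{1} - \frac{2}{3} s^{a} \, ds = - \frac{2}{3} \left[\frac{s^{a+1}}{a+1}\right]_0^1 = - \frac{2}{3 a + 3}.$$

Integrating with respect to $a$ gives $I(a) = - \frac{2 \log{\left(a + 1 \right)}}{3} - \frac{2 \log{\left(5 \right)}}{3} + \frac{2 \log{\left(11 \right)}}{3} + C$.

At $a = \frac{6}{5}$ the integrand is identically $0$, so $I(\frac{6}{5}) = 0$. The closed form gives $0$, hence $C = 0$.

Setting $a = \frac{5}{6}$:
$$I = - \frac{2 \log{\left(5 \right)}}{3} + \frac{2 \log{\left(6 \right)}}{3}.$$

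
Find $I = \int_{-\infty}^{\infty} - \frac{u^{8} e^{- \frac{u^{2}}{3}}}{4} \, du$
$- \frac{8505 \sqrt{3} \sqrt{\pi}}{64}$

Start from the elementary integral
$$J(a) = \int_{-\infty}^{\infty} - \frac{e^{- a u^{2}}}{4} \, du = - \frac{\sqrt{\pi}}{4 \sqrt{a}}.$$

Differentiating under the integral sign brings down a factor of $(-u^2)$:
$$\frac{dJ}{da} = \int_{-\infty}^{\infty} \frac{u^{2} e^{- a u^{2}}}{4} \, du = \frac{\sqrt{\pi}}{8 a^{\frac{3}{2}}}.$$

Repeating $4$ times in total — each differentiation brings down another $(-u^2)$ — gives
$$\frac{d^{4}J}{da^{4}} = \int_{-\infty}^{\infty} - \frac{u^{8} e^{- a u^{2}}}{4} \, du = - \frac{105 \sqrt{\pi}}{64 a^{\frac{9}{2}}},$$
and the integrand here is exactly the target integrand, so $I = - \frac{105 \sqrt{\pi}}{64 a^{\frac{9}{2}}}$.

Setting $a = \frac{1}{3}$:
$$I = - \frac{8505 \sqrt{3} \sqrt{\pi}}{64}.$$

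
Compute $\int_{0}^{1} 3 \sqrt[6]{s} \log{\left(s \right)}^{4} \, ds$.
$\frac{559872}{16807}$

Begin with the known integral
$$J(a) = \int_{0}^{1} 3 s^{a} \, ds = \frac{3}{a + 1}.$$

Differentiating under the integral sign brings down a factor of $\ln s$:
$$\frac{dJ}{da} = \int_{0}^{1} 3 s^{a} \log{\left(s \right)} \, ds = - \frac{3}{\left(a + 1\right)^{2}}.$$

Repeating $4$ times in total — each differentiation brings down another $\ln s$ — gives
$$\frac{d^{4}J}{da^{4}} = \int_{0}^{1} 3 s^{a} \log{\left(s \right)}^{4} \, ds = \frac{72}{\left(a + 1\right)^{5}},$$
and the integrand here is exactly the target integrand, so $I = \frac{72}{\left(a + 1\right)^{5}}$.

Setting $a = \frac{1}{6}$:
$$I = \frac{559872}{16807}.$$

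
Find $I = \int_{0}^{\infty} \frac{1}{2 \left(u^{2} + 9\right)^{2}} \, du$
$\frac{\pi}{216}$

Begin with the known result
$$J(a) = \int_{0}^{\infty} \frac{1}{2 \left(a^{2} + u^{2}\right)} \, du = \frac{\pi}{4 a}.$$

Differentiating under the integral sign with respect to $a$,
$$\frac{dJ}{da} = \int_{0}^{\infty} - \frac{a}{\left(a^{2} + u^{2}\right)^{2}} \, du = - \frac{\pi}{4 a^{2}},$$
so $\int_{0}^{\infty} \frac{1}{2 \left(a^{2} + u^{2}\right)^{2}} \, du = \frac{\pi}{8 a^{3}}$.

Setting $a = 3$:
$$I = \frac{\pi}{216}.$$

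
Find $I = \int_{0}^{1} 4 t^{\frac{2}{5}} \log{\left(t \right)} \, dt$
$- \frac{100}{49}$

Start from the elementary integral
$$J(a) = \int_{0}^{1} 4 t^{a} \, dt = \frac{4}{a + 1}.$$

Differentiating under the integral sign brings down a factor of $\ln t$:
$$\frac{dJ}{da} = \int_{0}^{1} 4 t^{a} \log{\left(t \right)} \, dt = - \frac{4}{\left(a + 1\right)^{2}}.$$

The integral on the left is $I$, so $I = - \frac{4}{\left(a + 1\right)^{2}}$.

Setting $a = \frac{2}{5}$:
$$I = - \frac{100}{49}.$$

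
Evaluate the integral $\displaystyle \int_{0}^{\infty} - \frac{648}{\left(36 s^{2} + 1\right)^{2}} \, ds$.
$- 27 \pi$

Recall the elementary integral
$$J(a) = \int_{0}^{\infty} - \frac{1}{2 \left(a^{2} + s^{2}\right)} \, ds = - \frac{\pi}{4 a}.$$

Differentiating under the integral sign with respect to $a$,
$$\frac{dJ}{da} = \int_{0}^{\infty} \frac{a}{\left(a^{2} + s^{2}\right)^{2}} \, ds = \frac{\pi}{4 a^{2}},$$
so $\int_{0}^{\infty} - \frac{1}{2 \left(a^{2} + s^{2}\right)^{2}} \, ds = - \frac{\pi}{8 a^{3}}$.

Setting $a = \frac{1}{6}$:
$$I = - 27 \pi.$$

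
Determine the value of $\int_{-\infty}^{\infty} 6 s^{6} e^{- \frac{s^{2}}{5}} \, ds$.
$\frac{5625 \sqrt{5} \sqrt{\pi}}{4}$

Start from the elementary integral
$$J(a) = \int_{-\infty}^{\infty} 6 e^{- a s^{2}} \, ds = \frac{6 \sqrt{\pi}}{\sqrt{a}}.$$

Differentiating under the integral sign brings down a factor of $(-s^2)$:
$$\frac{dJ}{da} = \int_{-\infty}^{\infty} - 6 s^{2} e^{- a s^{2}} \, ds = - \frac{3 \sqrt{\pi}}{a^{\frac{3}{2}}}.$$

Repeating $3$ times in total — each differentiation brings down another $(-s^2)$ — gives
$$\frac{d^{3}J}{da^{3}} = \int_{-\infty}^{\infty} - 6 s^{6} e^{- a s^{2}} \, ds = - \frac{45 \sqrt{\pi}}{4 a^{\frac{7}{2}}},$$
and the integrand here is $(-1)^{3}$ times the target integrand, so $I = (-1)^{3}\,\frac{d^{3}J}{da^{3}} = \frac{45 \sqrt{\pi}}{4 a^{\frac{7}{2}}}$.

Setting $a = \frac{1}{5}$:
$$I = \frac{5625 \sqrt{5} \sqrt{\pi}}{4}.$$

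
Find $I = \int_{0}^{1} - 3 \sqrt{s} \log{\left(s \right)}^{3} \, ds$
$\frac{32}{9}$

Start from the elementary integral
$$J(a) = \int_{0}^{1} - 3 s^{a} \, ds = - \frac{3}{a + 1}.$$

Differentiating under the integral sign brings down a factor of $\ln s$:
$$\frac{dJ}{da} = \int_{0}^{1} - 3 s^{a} \log{\left(s \right)} \, ds = \frac{3}{\left(a + 1\right)^{2}}.$$

Repeating $3$ times in total — each differentiation brings down another $\ln s$ — gives
$$\frac{d^{3}J}{da^{3}} = \int_{0}^{1} - 3 s^{a} \log{\left(s \right)}^{3} \, ds = \frac{18}{\left(a + 1\right)^{4}},$$
and the integrand here is exactly the target integrand, so $I = \frac{18}{\left(a + 1\right)^{4}}$.

Setting $a = \frac{1}{2}$:
$$I = \frac{32}{9}.$$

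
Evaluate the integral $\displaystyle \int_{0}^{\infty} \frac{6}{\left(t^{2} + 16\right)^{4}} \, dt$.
$\frac{15 \pi}{262144}$

Start from the standard arctangent integral
$$J(a) = \int_{0}^{\infty} \frac{6}{a^{2} + t^{2}} \, dt = \frac{3 \pi}{a}.$$

Differentiating under the integral sign with respect to $a$,
$$\frac{dJ}{da} = \int_{0}^{\infty} - \frac{12 a}{\left(a^{2} + t^{2}\right)^{2}} \, dt = - \frac{3 \pi}{a^{2}},$$
so $\int_{0}^{\infty} \frac{6}{\left(a^{2} + t^{2}\right)^{2}} \, dt = \frac{3 \pi}{2 a^{3}}$.

Repeating — each differentiation of $1/(t^2+a^2)^j$ produces $-2ja/(t^2+a^2)^{j+1}$ — and dividing through by $-2ja$ at each step yields, after $3$ differentiations in total,
$$\int_{0}^{\infty} \frac{6}{\left(a^{2} + t^{2}\right)^{4}} \, dt = \frac{15 \pi}{16 a^{7}}.$$

Setting $a = 4$:
$$I = \frac{15 \pi}{262144}.$$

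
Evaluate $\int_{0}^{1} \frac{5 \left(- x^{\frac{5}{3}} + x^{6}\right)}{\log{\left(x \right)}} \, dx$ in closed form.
$\log{\left(\frac{4084101}{32768} \right)}$

Replace the exponent $\frac{5}{3}$ by a parameter $a$: let $I(a) = \int_{0}^{1} \frac{5 \left(x^{6} - x^{a}\right)}{\log{\left(x \right)}} \, dx$.

Since $\dfrac{\partial}{\partial a}\,x^{a} = x^{a} \ln x$, the $\ln x$ in the denominator cancels and
$$\frac{dI}{da} = \int_{0}^{1} -5 x^{a} \, dx = -5 \left[\frac{x^{a+1}}{a+1}\right]_0^1 = - \frac{5}{a + 1}.$$

Integrating with respect to $a$ gives $I(a) = \log{\left(\frac{16807}{\left(a + 1\right)^{5}} \right)} + C$.

At $a = 6$ the integrand is identically $0$, so $I(6) = 0$. The closed form gives $0$, hence $C = 0$.

Setting $a = \frac{5}{3}$:
$$I = \log{\left(\frac{4084101}{32768} \right)}.$$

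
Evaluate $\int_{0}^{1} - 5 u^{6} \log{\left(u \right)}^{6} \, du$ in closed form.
$- \frac{3600}{823543}$

Begin with the known integral
$$J(a) = \int_{0}^{1} - 5 u^{a} \, du = - \frac{5}{a + 1}.$$

Differentiating under the integral sign brings down a factor of $\ln u$:
$$\frac{dJ}{da} = \int_{0}^{1} - 5 u^{a} \log{\left(u \right)} \, du = \frac{5}{\left(a + 1\right)^{2}}.$$

Repeating $6$ times in total — each differentiation brings down another $\ln u$ — gives
$$\frac{d^{6}J}{da^{6}} = \int_{0}^{1} - 5 u^{a} \log{\left(u \right)}^{6} \, du = - \frac{3600}{\left(a + 1\right)^{7}},$$
and the integrand here is exactly the target integrand, so $I = - \frac{3600}{\left(a + 1\right)^{7}}$.

Setting $a = 6$:
$$I = - \frac{3600}{823543}.$$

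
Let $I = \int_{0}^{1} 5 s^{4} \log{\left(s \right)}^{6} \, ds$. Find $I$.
$\frac{144}{3125}$

Begin with the known integral
$$J(a) = \int_{0}^{1} 5 s^{a} \, ds = \frac{5}{a + 1}.$$

Differentiating under the integral sign brings down a factor of $\ln s$:
$$\frac{dJ}{da} = \int_{0}^{1} 5 s^{a} \log{\left(s \right)} \, ds = - \frac{5}{\left(a + 1\right)^{2}}.$$

Repeating $6$ times in total — each differentiation brings down another $\ln s$ — gives
$$\frac{d^{6}J}{da^{6}} = \int_{0}^{1} 5 s^{a} \log{\left(s \right)}^{6} \, ds = \frac{3600}{\left(a + 1\right)^{7}},$$
and the integrand here is exactly the target integrand, so $I = \frac{3600}{\left(a + 1\right)^{7}}$.

Setting $a = 4$:
$$I = \frac{144}{3125}.$$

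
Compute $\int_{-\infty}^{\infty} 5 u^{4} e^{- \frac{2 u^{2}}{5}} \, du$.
$\frac{375 \sqrt{10} \sqrt{\pi}}{32}$

Consider the simpler parametrised integral
$$J(a) = \int_{-\infty}^{\infty} 5 e^{- a u^{2}} \, du = \frac{5 \sqrt{\pi}}{\sqrt{a}}.$$

Differentiating under the integral sign brings down a factor of $(-u^2)$:
$$\frac{dJ}{da} = \int_{-\infty}^{\infty} - 5 u^{2} e^{- a u^{2}} \, du = - \frac{5 \sqrt{\pi}}{2 a^{\frac{3}{2}}}.$$

Repeating twice in total — each differentiation brings down another $(-u^2)$ — gives
$$\frac{d^{2}J}{da^{2}} = \int_{-\infty}^{\infty} 5 u^{4} e^{- a u^{2}} \, du = \frac{15 \sqrt{\pi}}{4 a^{\frac{5}{2}}},$$
and the integrand here is exactly the target integrand, so $I = \frac{15 \sqrt{\pi}}{4 a^{\frac{5}{2}}}$.

Setting $a = \frac{2}{5}$:
$$I = \frac{375 \sqrt{10} \sqrt{\pi}}{32}.$$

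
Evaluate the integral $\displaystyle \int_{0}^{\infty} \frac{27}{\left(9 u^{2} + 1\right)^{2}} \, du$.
$\frac{9 \pi}{4}$

Start from the standard arctangent integral
$$J(a) = \int_{0}^{\infty} \frac{1}{3 \left(a^{2} + u^{2}\right)} \, du = \frac{\pi}{6 a}.$$

Differentiating under the integral sign with respect to $a$,
$$\frac{dJ}{da} = \int_{0}^{\infty} - \frac{2 a}{3 \left(a^{2} + u^{2}\right)^{2}} \, du = - \frac{\pi}{6 a^{2}},$$
so $\int_{0}^{\infty} \frac{1}{3 \left(a^{2} + u^{2}\right)^{2}} \, du = \frac{\pi}{12 a^{3}}$.

Setting $a = \frac{1}{3}$:
$$I = \frac{9 \pi}{4}.$$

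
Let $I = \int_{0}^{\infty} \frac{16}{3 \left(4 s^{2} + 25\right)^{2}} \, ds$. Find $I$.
$\frac{2 \pi}{375}$

Begin with the known result
$$J(a) = \int_{0}^{\infty} \frac{1}{3 \left(a^{2} + s^{2}\right)} \, ds = \frac{\pi}{6 a}.$$

Differentiating under the integral sign with respect to $a$,
$$\frac{dJ}{da} = \int_{0}^{\infty} - \frac{2 a}{3 \left(a^{2} + s^{2}\right)^{2}} \, ds = - \frac{\pi}{6 a^{2}},$$
so $\int_{0}^{\infty} \frac{1}{3 \left(a^{2} + s^{2}\right)^{2}} \, ds = \frac{\pi}{12 a^{3}}$.

Setting $a = \frac{5}{2}$:
$$I = \frac{2 \pi}{375}.$$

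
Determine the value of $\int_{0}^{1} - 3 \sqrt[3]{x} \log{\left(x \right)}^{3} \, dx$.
$\frac{729}{128}$

Start from the elementary integral
$$J(a) = \int_{0}^{1} - 3 x^{a} \, dx = - \frac{3}{a + 1}.$$

Differentiating under the integral sign brings down a factor of $\ln x$:
$$\frac{dJ}{da} = \int_{0}^{1} - 3 x^{a} \log{\left(x \right)} \, dx = \frac{3}{\left(a + 1\right)^{2}}.$$

Repeating $3$ times in total — each differentiation brings down another $\ln x$ — gives
$$\frac{d^{3}J}{da^{3}} = \int_{0}^{1} - 3 x^{a} \log{\left(x \right)}^{3} \, dx = \frac{18}{\left(a + 1\right)^{4}},$$
and the integrand here is exactly the target integrand, so $I = \frac{18}{\left(a + 1\right)^{4}}$.

Setting $a = \frac{1}{3}$:
$$I = \frac{729}{128}.$$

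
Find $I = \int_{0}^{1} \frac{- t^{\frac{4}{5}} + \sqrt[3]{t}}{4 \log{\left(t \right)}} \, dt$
$\log{\left(\frac{\sqrt[4]{15} \sqrt{2}}{3} \right)}$

Consider the one-parameter family: let $I(a) = \int_{0}^{1} \frac{\sqrt[3]{t} - t^{a}}{4 \log{\left(t \right)}} \, dt$.

Since $\dfrac{\partial}{\partial a}\,t^{a} = t^{a} \ln t$, the $\ln t$ in the denominator cancels and
$$\frac{dI}{da} = \int_{0}^{1} - \frac{1}{4} t^{a} \, dt = - \frac{1}{4} \left[\frac{t^{a+1}}{a+1}\right]_0^1 = - \frac{1}{4 a + 4}.$$

Integrating with respect to $a$ gives $I(a) = - \frac{\log{\left(a + 1 \right)}}{4} - \frac{\log{\left(3 \right)}}{4} + \frac{\log{\left(2 \right)}}{2} + C$.

At $a = \frac{1}{3}$ the integrand is identically $0$, so $I(\frac{1}{3}) = 0$. The closed form gives $0$, hence $C = 0$.

Setting $a = \frac{4}{5}$:
$$I = \log{\left(\frac{\sqrt[4]{15} \sqrt{2}}{3} \right)}.$$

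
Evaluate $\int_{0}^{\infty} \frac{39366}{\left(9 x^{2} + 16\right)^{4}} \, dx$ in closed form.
$\frac{32805 \pi}{262144}$

Begin with the known result
$$J(a) = \int_{0}^{\infty} \frac{6}{a^{2} + x^{2}} \, dx = \frac{3 \pi}{a}.$$

Differentiating under the integral sign with respect to $a$,
$$\frac{dJ}{da} = \int_{0}^{\infty} - \frac{12 a}{\left(a^{2} + x^{2}\right)^{2}} \, dx = - \frac{3 \pi}{a^{2}},$$
so $\int_{0}^{\infty} \frac{6}{\left(a^{2} + x^{2}\right)^{2}} \, dx = \frac{3 \pi}{2 a^{3}}$.

Repeating — each differentiation of $1/(x^2+a^2)^j$ produces $-2ja/(x^2+a^2)^{j+1}$ — and dividing through by $-2ja$ at each step yields, after $3$ differentiations in total,
$$\int_{0}^{\infty} \frac{6}{\left(a^{2} + x^{2}\right)^{4}} \, dx = \frac{15 \pi}{16 a^{7}}.$$

Setting $a = \frac{4}{3}$:
$$I = \frac{32805 \pi}{262144}.$$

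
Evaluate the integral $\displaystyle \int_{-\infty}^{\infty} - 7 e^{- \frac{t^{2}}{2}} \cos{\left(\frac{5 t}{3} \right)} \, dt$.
$- \frac{7 \sqrt{2} \sqrt{\pi}}{e^{\frac{25}{18}}}$

Define $I(b) = \int_{-\infty}^{\infty} - 7 e^{- \frac{t^{2}}{2}} \cos{\left(b t \right)} \, dt$.

Differentiating under the integral sign,
$$I'(b) = \int_{-\infty}^{\infty} 7 t e^{- \frac{t^{2}}{2}} \sin{\left(b t \right)} \, dt.$$

Integrate $\int_{-\infty}^{\infty} t \sin(b t)\, e^{- \frac{t^{2}}{2}}\, dt$ by parts with $u = \sin(b t)$ and $dv = t\, e^{- \frac{t^{2}}{2}}\, dt$, giving $v = - e^{- \frac{t^{2}}{2}}$. The boundary term vanishes and
$$\int_{-\infty}^{\infty} t \sin(b t)\, e^{- \frac{t^{2}}{2}}\, dt = b \int_{-\infty}^{\infty} \cos(b t)\, e^{- \frac{t^{2}}{2}}\, dt,$$
so $I'(b) = - b\, I(b)$.

This is a separable first-order ODE; solving with the initial condition $I(0) = \int_{-\infty}^{\infty} - 7 e^{- \frac{t^{2}}{2}}\,dt = - 7 \sqrt{2} \sqrt{\pi}$ gives
$$I(b) = - 7 \sqrt{2} \sqrt{\pi} e^{- \frac{b^{2}}{2}}.$$

Setting $b = \frac{5}{3}$:
$$I = - \frac{7 \sqrt{2} \sqrt{\pi}}{e^{\frac{25}{18}}}.$$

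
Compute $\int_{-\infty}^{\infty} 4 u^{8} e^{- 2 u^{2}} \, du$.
$\frac{105 \sqrt{2} \sqrt{\pi}}{128}$

Start from the elementary integral
$$J(a) = \int_{-\infty}^{\infty} 4 e^{- a u^{2}} \, du = \frac{4 \sqrt{\pi}}{\sqrt{a}}.$$

Differentiating under the integral sign brings down a factor of $(-u^2)$:
$$\frac{dJ}{da} = \int_{-\infty}^{\infty} - 4 u^{2} e^{- a u^{2}} \, du = - \frac{2 \sqrt{\pi}}{a^{\frac{3}{2}}}.$$

Repeating $4$ times in total — each differentiation brings down another $(-u^2)$ — gives
$$\frac{d^{4}J}{da^{4}} = \int_{-\infty}^{\infty} 4 u^{8} e^{- a u^{2}} \, du = \frac{105 \sqrt{\pi}}{4 a^{\frac{9}{2}}},$$
and the integrand here is exactly the target integrand, so $I = \frac{105 \sqrt{\pi}}{4 a^{\frac{9}{2}}}$.

Setting $a = 2$:
$$I = \frac{105 \sqrt{2} \sqrt{\pi}}{128}.$$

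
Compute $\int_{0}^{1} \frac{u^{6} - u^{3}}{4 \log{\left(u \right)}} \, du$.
$- \frac{\log{\left(2 \right)}}{2} + \frac{\log{\left(7 \right)}}{4}$

Introduce a parameter $a$ in the exponent: let $I(a) = \int_{0}^{1} \frac{- u^{3} + u^{a}}{4 \log{\left(u \right)}} \, du$.

Since $\dfrac{\partial}{\partial a}\,u^{a} = u^{a} \ln u$, the $\ln u$ in the denominator cancels and
$$\frac{dI}{da} = \int_{0}^{1} \frac{1}{4} u^{a} \, du = \frac{1}{4} \left[\frac{u^{a+1}}{a+1}\right]_0^1 = \frac{1}{4 \left(a + 1\right)}.$$

Integrating with respect to $a$ gives $I(a) = \frac{\log{\left(a + 1 \right)}}{4} - \frac{\log{\left(2 \right)}}{2} + C$.

At $a = 3$ the integrand is identically $0$, so $I(3) = 0$. The closed form gives $0$, hence $C = 0$.

Setting $a = 6$:
$$I = - \frac{\log{\left(2 \right)}}{2} + \frac{\log{\left(7 \right)}}{4}.$$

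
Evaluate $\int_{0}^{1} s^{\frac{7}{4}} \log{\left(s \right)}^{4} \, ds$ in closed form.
$\frac{24576}{161051}$

Start from the elementary integral
$$J(a) = \int_{0}^{1} s^{a} \, ds = \frac{1}{a + 1}.$$

Differentiating under the integral sign brings down a factor of $\ln s$:
$$\frac{dJ}{da} = \int_{0}^{1} s^{a} \log{\left(s \right)} \, ds = - \frac{1}{\left(a + 1\right)^{2}}.$$

Repeating $4$ times in total — each differentiation brings down another $\ln s$ — gives
$$\frac{d^{4}J}{da^{4}} = \int_{0}^{1} s^{a} \log{\left(s \right)}^{4} \, ds = \frac{24}{\left(a + 1\right)^{5}},$$
and the integrand here is exactly the target integrand, so $I = \frac{24}{\left(a + 1\right)^{5}}$.

Setting $a = \frac{7}{4}$:
$$I = \frac{24576}{161051}.$$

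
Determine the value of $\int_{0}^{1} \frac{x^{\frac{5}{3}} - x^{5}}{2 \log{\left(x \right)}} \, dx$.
$- \log{\left(3 \right)} + \log{\left(2 \right)}$

Consider the one-parameter family: let $I(a) = \int_{0}^{1} \frac{x^{\frac{5}{3}} - x^{a}}{2 \log{\left(x \right)}} \, dx$.

Since $\dfrac{\partial}{\partial a}\,x^{a} = x^{a} \ln x$, the $\ln x$ in the denominator cancels and
$$\frac{dI}{da} = \int_{0}^{1} - \frac{1}{2} x^{a} \, dx = - \frac{1}{2} \left[\frac{x^{a+1}}{a+1}\right]_0^1 = - \frac{1}{2 a + 2}.$$

Integrating with respect to $a$ gives $I(a) = - \log{\left(\frac{\sqrt{6} \sqrt{a + 1}}{4} \right)} + C$.

At $a = \frac{5}{3}$ the integrand is identically $0$, so $I(\frac{5}{3}) = 0$. The closed form gives $0$, hence $C = 0$.

Setting $a = 5$:
$$I = - \log{\left(3 \right)} + \log{\left(2 \right)}.$$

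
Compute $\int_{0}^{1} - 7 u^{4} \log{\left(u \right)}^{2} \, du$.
$- \frac{14}{125}$

Start from the elementary integral
$$J(a) = \int_{0}^{1} - 7 u^{a} \, du = - \frac{7}{a + 1}.$$

Differentiating under the integral sign brings down a factor of $\ln u$:
$$\frac{dJ}{da} = \int_{0}^{1} - 7 u^{a} \log{\left(u \right)} \, du = \frac{7}{\left(a + 1\right)^{2}}.$$

Repeating twice in total — each differentiation brings down another $\ln u$ — gives
$$\frac{d^{2}J}{da^{2}} = \int_{0}^{1} - 7 u^{a} \log{\left(u \right)}^{2} \, du = - \frac{14}{\left(a + 1\right)^{3}},$$
and the integrand here is exactly the target integrand, so $I = - \frac{14}{\left(a + 1\right)^{3}}$.

Setting $a = 4$:
$$I = - \frac{14}{125}.$$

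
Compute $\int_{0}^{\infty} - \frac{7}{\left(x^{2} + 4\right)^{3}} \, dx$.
$- \frac{21 \pi}{512}$

Start from the standard arctangent integral
$$J(a) = \int_{0}^{\infty} - \frac{7}{a^{2} + x^{2}} \, dx = - \frac{7 \pi}{2 a}.$$

Differentiating under the integral sign with respect to $a$,
$$\frac{dJ}{da} = \int_{0}^{\infty} \frac{14 a}{\left(a^{2} + x^{2}\right)^{2}} \, dx = \frac{7 \pi}{2 a^{2}},$$
so $\int_{0}^{\infty} - \frac{7}{\left(a^{2} + x^{2}\right)^{2}} \, dx = - \frac{7 \pi}{4 a^{3}}$.

Repeating — each differentiation of $1/(x^2+a^2)^j$ produces $-2ja/(x^2+a^2)^{j+1}$ — and dividing through by $-2ja$ at each step yields, after $2$ differentiations in total,
$$\int_{0}^{\infty} - \frac{7}{\left(a^{2} + x^{2}\right)^{3}} \, dx = - \frac{21 \pi}{16 a^{5}}.$$

Setting $a = 2$:
$$I = - \frac{21 \pi}{512}.$$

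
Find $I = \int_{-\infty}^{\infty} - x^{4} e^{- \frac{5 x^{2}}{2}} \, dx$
$- \frac{3 \sqrt{10} \sqrt{\pi}}{125}$

Start from the elementary integral
$$J(a) = \int_{-\infty}^{\infty} - e^{- a x^{2}} \, dx = - \frac{\sqrt{\pi}}{\sqrt{a}}.$$

Differentiating under the integral sign brings down a factor of $(-x^2)$:
$$\frac{dJ}{da} = \int_{-\infty}^{\infty} x^{2} e^{- a x^{2}} \, dx = \frac{\sqrt{\pi}}{2 a^{\frac{3}{2}}}.$$

Repeating twice in total — each differentiation brings down another $(-x^2)$ — gives
$$\frac{d^{2}J}{da^{2}} = \int_{-\infty}^{\infty} - x^{4} e^{- a x^{2}} \, dx = - \frac{3 \sqrt{\pi}}{4 a^{\frac{5}{2}}},$$
and the integrand here is exactly the target integrand, so $I = - \frac{3 \sqrt{\pi}}{4 a^{\frac{5}{2}}}$.

Setting $a = \frac{5}{2}$:
$$I = - \frac{3 \sqrt{10} \sqrt{\pi}}{125}.$$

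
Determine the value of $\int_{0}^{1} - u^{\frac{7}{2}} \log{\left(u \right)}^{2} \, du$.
$- \frac{16}{729}$

Begin with the known integral
$$J(a) = \int_{0}^{1} - u^{a} \, du = - \frac{1}{a + 1}.$$

Differentiating under the integral sign brings down a factor of $\ln u$:
$$\frac{dJ}{da} = \int_{0}^{1} - u^{a} \log{\left(u \right)} \, du = \frac{1}{\left(a + 1\right)^{2}}.$$

Repeating twice in total — each differentiation brings down another $\ln u$ — gives
$$\frac{d^{2}J}{da^{2}} = \int_{0}^{1} - u^{a} \log{\left(u \right)}^{2} \, du = - \frac{2}{\left(a + 1\right)^{3}},$$
and the integrand here is exactly the target integrand, so $I = - \frac{2}{\left(a + 1\right)^{3}}$.

Setting $a = \frac{7}{2}$:
$$I = - \frac{16}{729}.$$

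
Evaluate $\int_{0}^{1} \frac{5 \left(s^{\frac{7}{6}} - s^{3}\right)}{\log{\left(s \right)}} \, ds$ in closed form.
$- \log{\left(\frac{7962624}{371293} \right)}$

Introduce a parameter $a$ in the exponent: let $I(a) = \int_{0}^{1} \frac{5 \left(s^{\frac{7}{6}} - s^{a}\right)}{\log{\left(s \right)}} \, ds$.

Since $\dfrac{\partial}{\partial a}\,s^{a} = s^{a} \ln s$, the $\ln s$ in the denominator cancels and
$$\frac{dI}{da} = \int_{0}^{1} -5 s^{a} \, ds = -5 \left[\frac{s^{a+1}}{a+1}\right]_0^1 = - \frac{5}{a + 1}.$$

Integrating with respect to $a$ gives $I(a) = - \log{\left(\frac{7776 \left(a + 1\right)^{5}}{371293} \right)} + C$.

At $a = \frac{7}{6}$ the integrand is identically $0$, so $I(\frac{7}{6}) = 0$. The closed form gives $0$, hence $C = 0$.

Setting $a = 3$:
$$I = - \log{\left(\frac{7962624}{371293} \right)}.$$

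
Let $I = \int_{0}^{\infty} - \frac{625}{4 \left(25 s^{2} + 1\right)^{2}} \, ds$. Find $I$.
$- \frac{125 \pi}{16}$

Begin with the known result
$$J(a) = \int_{0}^{\infty} - \frac{1}{4 \left(a^{2} + s^{2}\right)} \, ds = - \frac{\pi}{8 a}.$$

Differentiating under the integral sign with respect to $a$,
$$\frac{dJ}{da} = \int_{0}^{\infty} \frac{a}{2 \left(a^{2} + s^{2}\right)^{2}} \, ds = \frac{\pi}{8 a^{2}},$$
so $\int_{0}^{\infty} - \frac{1}{4 \left(a^{2} + s^{2}\right)^{2}} \, ds = - \frac{\pi}{16 a^{3}}$.

Setting $a = \frac{1}{5}$:
$$I = - \frac{125 \pi}{16}.$$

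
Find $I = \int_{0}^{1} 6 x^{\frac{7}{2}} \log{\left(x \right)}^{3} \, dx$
$- \frac{64}{729}$

Start from the elementary integral
$$J(a) = \int_{0}^{1} 6 x^{a} \, dx = \frac{6}{a + 1}.$$

Differentiating under the integral sign brings down a factor of $\ln x$:
$$\frac{dJ}{da} = \int_{0}^{1} 6 x^{a} \log{\left(x \right)} \, dx = - \frac{6}{\left(a + 1\right)^{2}}.$$

Repeating $3$ times in total — each differentiation brings down another $\ln x$ — gives
$$\frac{d^{3}J}{da^{3}} = \int_{0}^{1} 6 x^{a} \log{\left(x \right)}^{3} \, dx = - \frac{36}{\left(a + 1\right)^{4}},$$
and the integrand here is exactly the target integrand, so $I = - \frac{36}{\left(a + 1\right)^{4}}$.

Setting $a = \frac{7}{2}$:
$$I = - \frac{64}{729}.$$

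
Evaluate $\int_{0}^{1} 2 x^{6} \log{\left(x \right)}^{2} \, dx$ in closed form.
$\frac{4}{343}$

Begin with the known integral
$$J(a) = \int_{0}^{1} 2 x^{a} \, dx = \frac{2}{a + 1}.$$

Differentiating under the integral sign brings down a factor of $\ln x$:
$$\frac{dJ}{da} = \int_{0}^{1} 2 x^{a} \log{\left(x \right)} \, dx = - \frac{2}{\left(a + 1\right)^{2}}.$$

Repeating twice in total — each differentiation brings down another $\ln x$ — gives
$$\frac{d^{2}J}{da^{2}} = \int_{0}^{1} 2 x^{a} \log{\left(x \right)}^{2} \, dx = \frac{4}{\left(a + 1\right)^{3}},$$
and the integrand here is exactly the target integrand, so $I = \frac{4}{\left(a + 1\right)^{3}}$.

Setting $a = 6$:
$$I = \frac{4}{343}.$$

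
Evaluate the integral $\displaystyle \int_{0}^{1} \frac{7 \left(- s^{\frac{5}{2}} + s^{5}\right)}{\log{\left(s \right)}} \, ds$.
$\log{\left(\frac{35831808}{823543} \right)}$

Replace the exponent $\frac{5}{2}$ by a parameter $a$: let $I(a) = \int_{0}^{1} \frac{7 \left(s^{5} - s^{a}\right)}{\log{\left(s \right)}} \, ds$.

Since $\dfrac{\partial}{\partial a}\,s^{a} = s^{a} \ln s$, the $\ln s$ in the denominator cancels and
$$\frac{dI}{da} = \int_{0}^{1} -7 s^{a} \, ds = -7 \left[\frac{s^{a+1}}{a+1}\right]_0^1 = - \frac{7}{a + 1}.$$

Integrating with respect to $a$ gives $I(a) = \log{\left(\frac{279936}{\left(a + 1\right)^{7}} \right)} + C$.

At $a = 5$ the integrand is identically $0$, so $I(5) = 0$. The closed form gives $0$, hence $C = 0$.

Setting $a = \frac{5}{2}$:
$$I = \log{\left(\frac{35831808}{823543} \right)}.$$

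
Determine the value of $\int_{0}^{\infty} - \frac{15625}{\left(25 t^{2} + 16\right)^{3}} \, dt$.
$- \frac{9375 \pi}{16384}$

Recall the elementary integral
$$J(a) = \int_{0}^{\infty} - \frac{1}{a^{2} + t^{2}} \, dt = - \frac{\pi}{2 a}.$$

Differentiating under the integral sign with respect to $a$,
$$\frac{dJ}{da} = \int_{0}^{\infty} \frac{2 a}{\left(a^{2} + t^{2}\right)^{2}} \, dt = \frac{\pi}{2 a^{2}},$$
so $\int_{0}^{\infty} - \frac{1}{\left(a^{2} + t^{2}\right)^{2}} \, dt = - \frac{\pi}{4 a^{3}}$.

Repeating — each differentiation of $1/(t^2+a^2)^j$ produces $-2ja/(t^2+a^2)^{j+1}$ — and dividing through by $-2ja$ at each step yields, after $2$ differentiations in total,
$$\int_{0}^{\infty} - \frac{1}{\left(a^{2} + t^{2}\right)^{3}} \, dt = - \frac{3 \pi}{16 a^{5}}.$$

Setting $a = \frac{4}{5}$:
$$I = - \frac{9375 \pi}{16384}.$$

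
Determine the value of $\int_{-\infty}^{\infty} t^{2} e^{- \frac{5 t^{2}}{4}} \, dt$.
$\frac{4 \sqrt{5} \sqrt{\pi}}{25}$

Consider the simpler parametrised integral
$$J(a) = \int_{-\infty}^{\infty} e^{- a t^{2}} \, dt = \frac{\sqrt{\pi}}{\sqrt{a}}.$$

Differentiating under the integral sign brings down a factor of $(-t^2)$:
$$\frac{dJ}{da} = \int_{-\infty}^{\infty} - t^{2} e^{- a t^{2}} \, dt = - \frac{\sqrt{\pi}}{2 a^{\frac{3}{2}}}.$$

The integral on the left is $-I$, so $I = \frac{\sqrt{\pi}}{2 a^{\frac{3}{2}}}$.

Setting $a = \frac{5}{4}$:
$$I = \frac{4 \sqrt{5} \sqrt{\pi}}{25}.$$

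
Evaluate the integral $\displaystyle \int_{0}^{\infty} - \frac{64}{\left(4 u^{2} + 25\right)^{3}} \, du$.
$- \frac{6 \pi}{3125}$

Recall the elementary integral
$$J(a) = \int_{0}^{\infty} - \frac{1}{a^{2} + u^{2}} \, du = - \frac{\pi}{2 a}.$$

Differentiating under the integral sign with respect to $a$,
$$\frac{dJ}{da} = \int_{0}^{\infty} \frac{2 a}{\left(a^{2} + u^{2}\right)^{2}} \, du = \frac{\pi}{2 a^{2}},$$
so $\int_{0}^{\infty} - \frac{1}{\left(a^{2} + u^{2}\right)^{2}} \, du = - \frac{\pi}{4 a^{3}}$.

Repeating — each differentiation of $1/(u^2+a^2)^j$ produces $-2ja/(u^2+a^2)^{j+1}$ — and dividing through by $-2ja$ at each step yields, after $2$ differentiations in total,
$$\int_{0}^{\infty} - \frac{1}{\left(a^{2} + u^{2}\right)^{3}} \, du = - \frac{3 \pi}{16 a^{5}}.$$

Setting $a = \frac{5}{2}$:
$$I = - \frac{6 \pi}{3125}.$$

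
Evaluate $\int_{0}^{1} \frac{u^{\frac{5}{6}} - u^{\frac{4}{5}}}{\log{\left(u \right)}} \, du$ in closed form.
$- \log{\left(54 \right)} + \log{\left(55 \right)}$

Introduce a parameter $a$ in the exponent: let $I(a) = \int_{0}^{1} \frac{u^{\frac{5}{6}} - u^{a}}{\log{\left(u \right)}} \, du$.

Since $\dfrac{\partial}{\partial a}\,u^{a} = u^{a} \ln u$, the $\ln u$ in the denominator cancels and
$$\frac{dI}{da} = \int_{0}^{1} -1 u^{a} \, du = -1 \left[\frac{u^{a+1}}{a+1}\right]_0^1 = - \frac{1}{a + 1}.$$

Integrating with respect to $a$ gives $I(a) = - \log{\left(\frac{6 a}{11} + \frac{6}{11} \right)} + C$.

At $a = \frac{5}{6}$ the integrand is identically $0$, so $I(\frac{5}{6}) = 0$. The closed form gives $0$, hence $C = 0$.

Setting $a = \frac{4}{5}$:
$$I = - \log{\left(54 \right)} + \log{\left(55 \right)}.$$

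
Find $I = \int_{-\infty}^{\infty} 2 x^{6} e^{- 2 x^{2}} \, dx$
$\frac{15 \sqrt{2} \sqrt{\pi}}{64}$

Consider the simpler parametrised integral
$$J(a) = \int_{-\infty}^{\infty} 2 e^{- a x^{2}} \, dx = \frac{2 \sqrt{\pi}}{\sqrt{a}}.$$

Differentiating under the integral sign brings down a factor of $(-x^2)$:
$$\frac{dJ}{da} = \int_{-\infty}^{\infty} - 2 x^{2} e^{- a x^{2}} \, dx = - \frac{\sqrt{\pi}}{a^{\frac{3}{2}}}.$$

Repeating $3$ times in total — each differentiation brings down another $(-x^2)$ — gives
$$\frac{d^{3}J}{da^{3}} = \int_{-\infty}^{\infty} - 2 x^{6} e^{- a x^{2}} \, dx = - \frac{15 \sqrt{\pi}}{4 a^{\frac{7}{2}}},$$
and the integrand here is $(-1)^{3}$ times the target integrand, so $I = (-1)^{3}\,\frac{d^{3}J}{da^{3}} = \frac{15 \sqrt{\pi}}{4 a^{\frac{7}{2}}}$.

Setting $a = 2$:
$$I = \frac{15 \sqrt{2} \sqrt{\pi}}{64}.$$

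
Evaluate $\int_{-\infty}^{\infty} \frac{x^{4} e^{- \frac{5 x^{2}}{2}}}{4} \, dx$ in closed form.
$\frac{3 \sqrt{10} \sqrt{\pi}}{500}$

Start from the elementary integral
$$J(a) = \int_{-\infty}^{\infty} \frac{e^{- a x^{2}}}{4} \, dx = \frac{\sqrt{\pi}}{4 \sqrt{a}}.$$

Differentiating under the integral sign brings down a factor of $(-x^2)$:
$$\frac{dJ}{da} = \int_{-\infty}^{\infty} - \frac{x^{2} e^{- a x^{2}}}{4} \, dx = - \frac{\sqrt{\pi}}{8 a^{\frac{3}{2}}}.$$

Repeating twice in total — each differentiation brings down another $(-x^2)$ — gives
$$\frac{d^{2}J}{da^{2}} = \int_{-\infty}^{\infty} \frac{x^{4} e^{- a x^{2}}}{4} \, dx = \frac{3 \sqrt{\pi}}{16 a^{\frac{5}{2}}},$$
and the integrand here is exactly the target integrand, so $I = \frac{3 \sqrt{\pi}}{16 a^{\frac{5}{2}}}$.

Setting $a = \frac{5}{2}$:
$$I = \frac{3 \sqrt{10} \sqrt{\pi}}{500}.$$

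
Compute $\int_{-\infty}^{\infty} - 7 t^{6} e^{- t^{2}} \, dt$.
$- \frac{105 \sqrt{\pi}}{8}$

Begin with the known integral
$$J(a) = \int_{-\infty}^{\infty} - 7 e^{- a t^{2}} \, dt = - \frac{7 \sqrt{\pi}}{\sqrt{a}}.$$

Differentiating under the integral sign brings down a factor of $(-t^2)$:
$$\frac{dJ}{da} = \int_{-\infty}^{\infty} 7 t^{2} e^{- a t^{2}} \, dt = \frac{7 \sqrt{\pi}}{2 a^{\frac{3}{2}}}.$$

Repeating $3$ times in total — each differentiation brings down another $(-t^2)$ — gives
$$\frac{d^{3}J}{da^{3}} = \int_{-\infty}^{\infty} 7 t^{6} e^{- a t^{2}} \, dt = \frac{105 \sqrt{\pi}}{8 a^{\frac{7}{2}}},$$
and the integrand here is $(-1)^{3}$ times the target integrand, so $I = (-1)^{3}\,\frac{d^{3}J}{da^{3}} = - \frac{105 \sqrt{\pi}}{8 a^{\frac{7}{2}}}$.

Setting $a = 1$:
$$I = - \frac{105 \sqrt{\pi}}{8}.$$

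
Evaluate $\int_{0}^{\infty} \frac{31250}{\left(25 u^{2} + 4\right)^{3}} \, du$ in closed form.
$\frac{9375 \pi}{256}$

Begin with the known result
$$J(a) = \int_{0}^{\infty} \frac{2}{a^{2} + u^{2}} \, du = \frac{\pi}{a}.$$

Differentiating under the integral sign with respect to $a$,
$$\frac{dJ}{da} = \int_{0}^{\infty} - \frac{4 a}{\left(a^{2} + u^{2}\right)^{2}} \, du = - \frac{\pi}{a^{2}},$$
so $\int_{0}^{\infty} \frac{2}{\left(a^{2} + u^{2}\right)^{2}} \, du = \frac{\pi}{2 a^{3}}$.

Repeating — each differentiation of $1/(u^2+a^2)^j$ produces $-2ja/(u^2+a^2)^{j+1}$ — and dividing through by $-2ja$ at each step yields, after $2$ differentiations in total,
$$\int_{0}^{\infty} \frac{2}{\left(a^{2} + u^{2}\right)^{3}} \, du = \frac{3 \pi}{8 a^{5}}.$$

Setting $a = \frac{2}{5}$:
$$I = \frac{9375 \pi}{256}.$$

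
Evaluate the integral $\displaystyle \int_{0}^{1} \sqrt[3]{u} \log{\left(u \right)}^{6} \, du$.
$\frac{98415}{1024}$

Start from the elementary integral
$$J(a) = \int_{0}^{1} u^{a} \, du = \frac{1}{a + 1}.$$

Differentiating under the integral sign brings down a factor of $\ln u$:
$$\frac{dJ}{da} = \int_{0}^{1} u^{a} \log{\left(u \right)} \, du = - \frac{1}{\left(a + 1\right)^{2}}.$$

Repeating $6$ times in total — each differentiation brings down another $\ln u$ — gives
$$\frac{d^{6}J}{da^{6}} = \int_{0}^{1} u^{a} \log{\left(u \right)}^{6} \, du = \frac{720}{\left(a + 1\right)^{7}},$$
and the integrand here is exactly the target integrand, so $I = \frac{720}{\left(a + 1\right)^{7}}$.

Setting $a = \frac{1}{3}$:
$$I = \frac{98415}{1024}.$$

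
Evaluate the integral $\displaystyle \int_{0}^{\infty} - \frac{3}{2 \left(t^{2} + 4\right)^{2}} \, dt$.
$- \frac{3 \pi}{64}$

Start from the standard arctangent integral
$$J(a) = \int_{0}^{\infty} - \frac{3}{2 \left(a^{2} + t^{2}\right)} \, dt = - \frac{3 \pi}{4 a}.$$

Differentiating under the integral sign with respect to $a$,
$$\frac{dJ}{da} = \int_{0}^{\infty} \frac{3 a}{\left(a^{2} + t^{2}\right)^{2}} \, dt = \frac{3 \pi}{4 a^{2}},$$
so $\int_{0}^{\infty} - \frac{3}{2 \left(a^{2} + t^{2}\right)^{2}} \, dt = - \frac{3 \pi}{8 a^{3}}$.

Setting $a = 2$:
$$I = - \frac{3 \pi}{64}.$$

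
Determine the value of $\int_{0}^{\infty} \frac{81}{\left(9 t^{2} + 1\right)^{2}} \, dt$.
$\frac{27 \pi}{4}$

Begin with the known result
$$J(a) = \int_{0}^{\infty} \frac{1}{a^{2} + t^{2}} \, dt = \frac{\pi}{2 a}.$$

Differentiating under the integral sign with respect to $a$,
$$\frac{dJ}{da} = \int_{0}^{\infty} - \frac{2 a}{\left(a^{2} + t^{2}\right)^{2}} \, dt = - \frac{\pi}{2 a^{2}},$$
so $\int_{0}^{\infty} \frac{1}{\left(a^{2} + t^{2}\right)^{2}} \, dt = \frac{\pi}{4 a^{3}}$.

Setting $a = \frac{1}{3}$:
$$I = \frac{27 \pi}{4}.$$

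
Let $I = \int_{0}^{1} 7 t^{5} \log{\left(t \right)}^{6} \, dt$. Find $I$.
$\frac{35}{1944}$

Consider the simpler parametrised integral
$$J(a) = \int_{0}^{1} 7 t^{a} \, dt = \frac{7}{a + 1}.$$

Differentiating under the integral sign brings down a factor of $\ln t$:
$$\frac{dJ}{da} = \int_{0}^{1} 7 t^{a} \log{\left(t \right)} \, dt = - \frac{7}{\left(a + 1\right)^{2}}.$$

Repeating $6$ times in total — each differentiation brings down another $\ln t$ — gives
$$\frac{d^{6}J}{da^{6}} = \int_{0}^{1} 7 t^{a} \log{\left(t \right)}^{6} \, dt = \frac{5040}{\left(a + 1\right)^{7}},$$
and the integrand here is exactly the target integrand, so $I = \frac{5040}{\left(a + 1\right)^{7}}$.

Setting $a = 5$:
$$I = \frac{35}{1944}.$$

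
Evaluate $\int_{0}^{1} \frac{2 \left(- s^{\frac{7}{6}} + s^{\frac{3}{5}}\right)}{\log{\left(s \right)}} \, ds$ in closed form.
$\log{\left(\frac{2304}{4225} \right)}$

Introduce a parameter $a$ in the exponent: let $I(a) = \int_{0}^{1} \frac{2 \left(- s^{\frac{7}{6}} + s^{a}\right)}{\log{\left(s \right)}} \, ds$.

Since $\dfrac{\partial}{\partial a}\,s^{a} = s^{a} \ln s$, the $\ln s$ in the denominator cancels and
$$\frac{dI}{da} = \int_{0}^{1} 2 s^{a} \, ds = 2 \left[\frac{s^{a+1}}{a+1}\right]_0^1 = \frac{2}{a + 1}.$$

Integrating with respect to $a$ gives $I(a) = \log{\left(\frac{36 \left(a + 1\right)^{2}}{169} \right)} + C$.

At $a = \frac{7}{6}$ the integrand is identically $0$, so $I(\frac{7}{6}) = 0$. The closed form gives $0$, hence $C = 0$.

Setting $a = \frac{3}{5}$:
$$I = \log{\left(\frac{2304}{4225} \right)}.$$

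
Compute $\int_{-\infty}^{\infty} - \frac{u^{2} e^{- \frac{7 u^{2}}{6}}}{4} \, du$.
$- \frac{3 \sqrt{42} \sqrt{\pi}}{196}$

Begin with the known integral
$$J(a) = \int_{-\infty}^{\infty} - \frac{e^{- a u^{2}}}{4} \, du = - \frac{\sqrt{\pi}}{4 \sqrt{a}}.$$

Differentiating under the integral sign brings down a factor of $(-u^2)$:
$$\frac{dJ}{da} = \int_{-\infty}^{\infty} \frac{u^{2} e^{- a u^{2}}}{4} \, du = \frac{\sqrt{\pi}}{8 a^{\frac{3}{2}}}.$$

The integral on the left is $-I$, so $I = - \frac{\sqrt{\pi}}{8 a^{\frac{3}{2}}}$.

Setting $a = \frac{7}{6}$:
$$I = - \frac{3 \sqrt{42} \sqrt{\pi}}{196}.$$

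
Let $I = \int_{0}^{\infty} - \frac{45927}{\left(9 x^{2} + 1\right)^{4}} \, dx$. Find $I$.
$- \frac{76545 \pi}{32}$

Begin with the known result
$$J(a) = \int_{0}^{\infty} - \frac{7}{a^{2} + x^{2}} \, dx = - \frac{7 \pi}{2 a}.$$

Differentiating under the integral sign with respect to $a$,
$$\frac{dJ}{da} = \int_{0}^{\infty} \frac{14 a}{\left(a^{2} + x^{2}\right)^{2}} \, dx = \frac{7 \pi}{2 a^{2}},$$
so $\int_{0}^{\infty} - \frac{7}{\left(a^{2} + x^{2}\right)^{2}} \, dx = - \frac{7 \pi}{4 a^{3}}$.

Repeating — each differentiation of $1/(x^2+a^2)^j$ produces $-2ja/(x^2+a^2)^{j+1}$ — and dividing through by $-2ja$ at each step yields, after $3$ differentiations in total,
$$\int_{0}^{\infty} - \frac{7}{\left(a^{2} + x^{2}\right)^{4}} \, dx = - \frac{35 \pi}{32 a^{7}}.$$

Setting $a = \frac{1}{3}$:
$$I = - \frac{76545 \pi}{32}.$$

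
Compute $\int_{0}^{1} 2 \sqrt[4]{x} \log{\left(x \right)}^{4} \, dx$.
$\frac{49152}{3125}$

Consider the simpler parametrised integral
$$J(a) = \int_{0}^{1} 2 x^{a} \, dx = \frac{2}{a + 1}.$$

Differentiating under the integral sign brings down a factor of $\ln x$:
$$\frac{dJ}{da} = \int_{0}^{1} 2 x^{a} \log{\left(x \right)} \, dx = - \frac{2}{\left(a + 1\right)^{2}}.$$

Repeating $4$ times in total — each differentiation brings down another $\ln x$ — gives
$$\frac{d^{4}J}{da^{4}} = \int_{0}^{1} 2 x^{a} \log{\left(x \right)}^{4} \, dx = \frac{48}{\left(a + 1\right)^{5}},$$
and the integrand here is exactly the target integrand, so $I = \frac{48}{\left(a + 1\right)^{5}}$.

Setting $a = \frac{1}{4}$:
$$I = \frac{49152}{3125}.$$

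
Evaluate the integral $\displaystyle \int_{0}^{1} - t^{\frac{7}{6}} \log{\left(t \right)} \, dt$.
$\frac{36}{169}$

Begin with the known integral
$$J(a) = \int_{0}^{1} - t^{a} \, dt = - \frac{1}{a + 1}.$$

Differentiating under the integral sign brings down a factor of $\ln t$:
$$\frac{dJ}{da} = \int_{0}^{1} - t^{a} \log{\left(t \right)} \, dt = \frac{1}{\left(a + 1\right)^{2}}.$$

The integral on the left is $I$, so $I = \frac{1}{\left(a + 1\right)^{2}}$.

Setting $a = \frac{7}{6}$:
$$I = \frac{36}{169}.$$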